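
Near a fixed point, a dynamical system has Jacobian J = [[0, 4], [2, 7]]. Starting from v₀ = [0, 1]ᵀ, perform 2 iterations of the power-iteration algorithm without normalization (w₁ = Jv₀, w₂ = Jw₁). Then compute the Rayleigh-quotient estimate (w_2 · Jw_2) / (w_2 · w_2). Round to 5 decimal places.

w1 = Jv₀ = (0·0 + 4·1; 2·0 + 7·1) = (4, 7)
w2 = Jw1 = (0·4 + 4·7; 2·4 + 7·7) = (28, 57)
Jw2 = (228, 455)
w2·Jw2 = 28·228 + 57·455 = 32319; w2·w2 = 28·28 + 57·57 = 4033
λ ≈ 32319/4033 = 8.01364

8.01364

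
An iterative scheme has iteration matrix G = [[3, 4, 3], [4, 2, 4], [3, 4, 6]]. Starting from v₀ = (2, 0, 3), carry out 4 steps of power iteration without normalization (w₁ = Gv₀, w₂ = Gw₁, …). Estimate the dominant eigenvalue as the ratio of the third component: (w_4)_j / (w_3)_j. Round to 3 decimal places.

λ ≈ 11.209

w1 = Gv₀ = (3·2 + 4·0 + 3·3; 4·2 + 2·0 + 4·3; 3·2 + 4·0 + 6·3) = (15, 20, 24)
w2 = Gw1 = (3·15 + 4·20 + 3·24; 4·15 + 2·20 + 4·24; 3·15 + 4·20 + 6·24) = (197, 196, 269)
w3 = Gw2 = (2182, 2256, 2989)
w4 = Gw3 = (24537, 25196, 33504)
Ratio at component: 33504 / 2989 = 11.209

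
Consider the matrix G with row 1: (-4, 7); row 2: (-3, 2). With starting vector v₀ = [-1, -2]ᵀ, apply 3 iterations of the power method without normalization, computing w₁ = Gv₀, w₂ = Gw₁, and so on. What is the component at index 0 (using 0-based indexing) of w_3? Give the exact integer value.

64

w1 = Gv₀ = ((-4)·(-1) + 7·(-2); (-3)·(-1) + 2·(-2)) = (-10, -1)
w2 = Gw1 = ((-4)·(-10) + 7·(-1); (-3)·(-10) + 2·(-1)) = (33, 28)
w3 = Gw2 = (64, -43)
The requested component of w3 is 64.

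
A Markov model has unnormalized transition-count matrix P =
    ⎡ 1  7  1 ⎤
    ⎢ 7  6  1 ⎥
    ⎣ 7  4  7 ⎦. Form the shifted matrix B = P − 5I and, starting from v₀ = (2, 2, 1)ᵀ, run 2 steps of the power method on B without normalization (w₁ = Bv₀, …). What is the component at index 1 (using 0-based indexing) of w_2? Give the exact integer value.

90

B = P − 5I has rows (-4, 7, 1); (7, 1, 1); (7, 4, 2)
w1 = Bv₀ = (7, 17, 24)
w2 = Bw1 = (115, 90, 165)
Requested component of w2: 90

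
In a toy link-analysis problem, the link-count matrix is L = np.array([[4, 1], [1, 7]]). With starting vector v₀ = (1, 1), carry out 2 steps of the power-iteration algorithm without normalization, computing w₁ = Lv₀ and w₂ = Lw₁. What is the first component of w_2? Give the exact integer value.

w1 = Lv₀ = (5, 8)
w2 = Lw1 = (28, 61)
The requested component of w2 is 28.

28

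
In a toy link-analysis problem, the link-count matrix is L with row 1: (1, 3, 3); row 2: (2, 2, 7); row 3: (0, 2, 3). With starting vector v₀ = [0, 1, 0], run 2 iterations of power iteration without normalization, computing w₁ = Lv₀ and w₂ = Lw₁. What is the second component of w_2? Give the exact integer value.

w1 = Lv₀ = (3, 2, 2)
w2 = Lw1 = (15, 24, 10)
The requested component of w2 is 24.

24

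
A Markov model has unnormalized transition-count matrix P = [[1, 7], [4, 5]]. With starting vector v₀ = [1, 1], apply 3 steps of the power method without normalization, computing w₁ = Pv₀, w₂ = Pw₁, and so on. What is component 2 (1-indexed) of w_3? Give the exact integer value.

669

w1 = Pv₀ = (1·1 + 7·1; 4·1 + 5·1) = (8, 9)
w2 = Pw1 = (1·8 + 7·9; 4·8 + 5·9) = (71, 77)
w3 = Pw2 = (610, 669)
The requested component of w3 is 669.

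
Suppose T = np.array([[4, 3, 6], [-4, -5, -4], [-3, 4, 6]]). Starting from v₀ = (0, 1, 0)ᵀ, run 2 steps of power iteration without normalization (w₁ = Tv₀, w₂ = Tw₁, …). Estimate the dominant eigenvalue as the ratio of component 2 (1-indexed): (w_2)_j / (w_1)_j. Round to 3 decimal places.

w1 = Tv₀ = (4·0 + 3·1 + 6·0; (-4)·0 + (-5)·1 + (-4)·0; (-3)·0 + 4·1 + 6·0) = (3, -5, 4)
w2 = Tw1 = (4·3 + 3·(-5) + 6·4; (-4)·3 + (-5)·(-5) + (-4)·4; (-3)·3 + 4·(-5) + 6·4) = (21, -3, -5)
Ratio at component: -3 / -5 = 0.600

0.600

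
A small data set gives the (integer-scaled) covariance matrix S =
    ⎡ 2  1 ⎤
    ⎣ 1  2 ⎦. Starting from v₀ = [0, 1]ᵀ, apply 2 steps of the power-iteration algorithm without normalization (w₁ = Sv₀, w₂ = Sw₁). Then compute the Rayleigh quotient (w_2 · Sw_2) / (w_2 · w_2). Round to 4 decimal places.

λ ≈ 2.9756

w1 = Sv₀ = (2·0 + 1·1; 1·0 + 2·1) = (1, 2)
w2 = Sw1 = (2·1 + 1·2; 1·1 + 2·2) = (4, 5)
Sw2 = (13, 14)
w2·Sw2 = 4·13 + 5·14 = 122; w2·w2 = 4·4 + 5·5 = 41
λ ≈ 122/41 = 2.9756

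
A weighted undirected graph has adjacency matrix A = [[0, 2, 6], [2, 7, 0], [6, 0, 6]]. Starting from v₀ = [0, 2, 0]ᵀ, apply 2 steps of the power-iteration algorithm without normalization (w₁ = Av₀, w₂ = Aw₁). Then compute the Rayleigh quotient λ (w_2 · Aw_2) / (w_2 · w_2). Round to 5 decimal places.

λ ≈ 8.10130

w1 = Av₀ = (4, 14, 0)
w2 = Aw1 = (28, 106, 24)
Aw2 = (356, 798, 312)
w2·Aw2 = 28·356 + 106·798 + 24·312 = 102044; w2·w2 = 28·28 + 106·106 + 24·24 = 12596
λ ≈ 102044/12596 = 8.10130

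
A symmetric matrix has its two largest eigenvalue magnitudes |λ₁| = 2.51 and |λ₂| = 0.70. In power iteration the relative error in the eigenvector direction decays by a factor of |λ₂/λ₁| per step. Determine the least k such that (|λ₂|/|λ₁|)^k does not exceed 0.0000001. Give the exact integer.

|λ₂/λ₁| = 0.70/2.51 = 0.27888
Need k ≥ ln(0.0000001) / ln(0.27888) = -16.1181 / -1.2770 ≈ 12.622
Smallest integer k satisfying the bound: 13

13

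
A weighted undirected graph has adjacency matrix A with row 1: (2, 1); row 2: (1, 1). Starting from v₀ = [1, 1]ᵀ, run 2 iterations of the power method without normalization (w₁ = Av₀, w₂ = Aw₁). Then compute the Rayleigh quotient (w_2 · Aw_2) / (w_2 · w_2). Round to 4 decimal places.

w1 = Av₀ = (2·1 + 1·1; 1·1 + 1·1) = (3, 2)
w2 = Aw1 = (2·3 + 1·2; 1·3 + 1·2) = (8, 5)
Aw2 = (21, 13)
w2·Aw2 = 8·21 + 5·13 = 233; w2·w2 = 8·8 + 5·5 = 89
λ ≈ 233/89 = 2.6180

λ ≈ 2.6180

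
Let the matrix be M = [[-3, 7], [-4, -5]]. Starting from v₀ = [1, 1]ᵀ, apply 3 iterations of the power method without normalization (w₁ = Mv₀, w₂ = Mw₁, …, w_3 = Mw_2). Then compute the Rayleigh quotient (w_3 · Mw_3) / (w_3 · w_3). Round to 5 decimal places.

-2.27141

w1 = Mv₀ = (4, -9)
w2 = Mw1 = (-75, 29)
w3 = Mw2 = (428, 155)
Mw3 = (-199, -2487)
w3·Mw3 = 428·(-199) + 155·(-2487) = -470657; w3·w3 = 428·428 + 155·155 = 207209
λ ≈ -470657/207209 = -2.27141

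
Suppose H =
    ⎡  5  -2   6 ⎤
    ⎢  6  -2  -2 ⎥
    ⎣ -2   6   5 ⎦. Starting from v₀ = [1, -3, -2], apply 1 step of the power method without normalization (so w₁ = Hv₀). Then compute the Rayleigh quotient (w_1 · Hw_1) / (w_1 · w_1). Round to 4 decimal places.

w1 = Hv₀ = (5·1 + (-2)·(-3) + 6·(-2); 6·1 + (-2)·(-3) + (-2)·(-2); (-2)·1 + 6·(-3) + 5·(-2)) = (-1, 16, -30)
Hw1 = (-217, 22, -52)
w1·Hw1 = (-1)·(-217) + 16·22 + (-30)·(-52) = 2129; w1·w1 = (-1)·(-1) + 16·16 + (-30)·(-30) = 1157
λ ≈ 2129/1157 = 1.8401

1.8401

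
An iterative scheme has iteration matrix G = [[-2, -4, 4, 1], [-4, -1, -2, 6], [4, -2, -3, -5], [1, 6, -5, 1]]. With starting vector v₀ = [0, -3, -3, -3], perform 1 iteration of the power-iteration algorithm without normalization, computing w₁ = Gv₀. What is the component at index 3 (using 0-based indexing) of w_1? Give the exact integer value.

w1 = Gv₀ = ((-2)·0 + (-4)·(-3) + 4·(-3) + 1·(-3); (-4)·0 + (-1)·(-3) + (-2)·(-3) + 6·(-3); 4·0 + (-2)·(-3) + (-3)·(-3) + (-5)·(-3); 1·0 + 6·(-3) + (-5)·(-3) + 1·(-3)) = (-3, -9, 30, -6)
The requested component of w1 is -6.

-6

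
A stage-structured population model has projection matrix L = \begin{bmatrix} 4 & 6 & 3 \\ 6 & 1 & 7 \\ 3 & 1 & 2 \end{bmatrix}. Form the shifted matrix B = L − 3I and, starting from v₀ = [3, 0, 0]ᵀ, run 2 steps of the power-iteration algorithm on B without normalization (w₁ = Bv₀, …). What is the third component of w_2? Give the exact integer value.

18

B = L − 3I has rows (1, 6, 3); (6, -2, 7); (3, 1, -1)
w1 = Bv₀ = (3, 18, 9)
w2 = Bw1 = (138, 45, 18)
Requested component of w2: 18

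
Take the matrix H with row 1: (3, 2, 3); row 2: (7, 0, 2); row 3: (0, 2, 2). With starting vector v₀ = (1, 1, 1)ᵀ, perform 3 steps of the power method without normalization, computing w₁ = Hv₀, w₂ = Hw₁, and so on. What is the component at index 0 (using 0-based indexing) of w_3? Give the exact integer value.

368

w1 = Hv₀ = (8, 9, 4)
w2 = Hw1 = (54, 64, 26)
w3 = Hw2 = (368, 430, 180)
The requested component of w3 is 368.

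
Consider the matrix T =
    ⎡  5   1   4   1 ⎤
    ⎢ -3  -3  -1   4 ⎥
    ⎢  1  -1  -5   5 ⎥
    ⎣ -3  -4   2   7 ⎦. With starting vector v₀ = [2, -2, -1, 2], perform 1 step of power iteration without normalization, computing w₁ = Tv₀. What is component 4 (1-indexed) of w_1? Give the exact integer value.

14

w1 = Tv₀ = (6, 9, 19, 14)
The requested component of w1 is 14.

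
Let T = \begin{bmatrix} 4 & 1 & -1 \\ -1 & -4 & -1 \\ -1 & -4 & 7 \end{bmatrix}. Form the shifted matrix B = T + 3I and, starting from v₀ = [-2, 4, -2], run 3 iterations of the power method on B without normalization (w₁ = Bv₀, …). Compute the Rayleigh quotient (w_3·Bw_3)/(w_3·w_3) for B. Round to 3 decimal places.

10.470

B = T + 3I has rows (7, 1, -1); (-1, -1, -1); (-1, -4, 10)
w1 = Bv₀ = (7·(-2) + 1·4 + (-1)·(-2); (-1)·(-2) + (-1)·4 + (-1)·(-2); (-1)·(-2) + (-4)·4 + 10·(-2)) = (-8, 0, -34)
w2 = Bw1 = (7·(-8) + 1·0 + (-1)·(-34); (-1)·(-8) + (-1)·0 + (-1)·(-34); (-1)·(-8) + (-4)·0 + 10·(-34)) = (-22, 42, -332)
w3 = Bw2 = (220, 312, -3466)
Bw3 = (5318, 2934, -36128)
w3·Bw3 = 127305016; w3·w3 = 12158900; μ ≈ 127305016/12158900 = 10.470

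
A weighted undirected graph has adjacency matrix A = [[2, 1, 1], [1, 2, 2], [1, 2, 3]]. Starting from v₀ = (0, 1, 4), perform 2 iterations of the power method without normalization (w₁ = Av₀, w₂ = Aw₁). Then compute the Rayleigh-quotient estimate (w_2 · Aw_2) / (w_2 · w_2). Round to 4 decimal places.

w1 = Av₀ = (2·0 + 1·1 + 1·4; 1·0 + 2·1 + 2·4; 1·0 + 2·1 + 3·4) = (5, 10, 14)
w2 = Aw1 = (2·5 + 1·10 + 1·14; 1·5 + 2·10 + 2·14; 1·5 + 2·10 + 3·14) = (34, 53, 67)
Aw2 = (188, 274, 341)
w2·Aw2 = 34·188 + 53·274 + 67·341 = 43761; w2·w2 = 34·34 + 53·53 + 67·67 = 8454
λ ≈ 43761/8454 = 5.1764

λ ≈ 5.1764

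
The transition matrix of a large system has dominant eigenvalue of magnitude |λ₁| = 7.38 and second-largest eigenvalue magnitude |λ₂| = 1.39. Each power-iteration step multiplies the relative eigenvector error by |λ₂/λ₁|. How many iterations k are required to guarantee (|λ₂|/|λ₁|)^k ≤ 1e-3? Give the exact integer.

5

|λ₂/λ₁| = 1.39/7.38 = 0.18835
Need k ≥ ln(1e-3) / ln(0.18835) = -6.9078 / -1.6695 ≈ 4.138
Smallest integer k satisfying the bound: 5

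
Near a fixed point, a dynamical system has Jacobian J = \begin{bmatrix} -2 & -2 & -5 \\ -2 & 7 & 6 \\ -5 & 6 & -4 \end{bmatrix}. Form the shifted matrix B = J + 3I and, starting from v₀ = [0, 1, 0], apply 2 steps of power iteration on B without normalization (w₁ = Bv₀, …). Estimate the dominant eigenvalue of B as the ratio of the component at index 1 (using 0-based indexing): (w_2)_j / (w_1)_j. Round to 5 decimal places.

14.00000

B = J + 3I has rows (1, -2, -5); (-2, 10, 6); (-5, 6, -1)
w1 = Bv₀ = (1·0 + (-2)·1 + (-5)·0; (-2)·0 + 10·1 + 6·0; (-5)·0 + 6·1 + (-1)·0) = (-2, 10, 6)
w2 = Bw1 = (1·(-2) + (-2)·10 + (-5)·6; (-2)·(-2) + 10·10 + 6·6; (-5)·(-2) + 6·10 + (-1)·6) = (-52, 140, 64)
Ratio: 140/10 = 14.00000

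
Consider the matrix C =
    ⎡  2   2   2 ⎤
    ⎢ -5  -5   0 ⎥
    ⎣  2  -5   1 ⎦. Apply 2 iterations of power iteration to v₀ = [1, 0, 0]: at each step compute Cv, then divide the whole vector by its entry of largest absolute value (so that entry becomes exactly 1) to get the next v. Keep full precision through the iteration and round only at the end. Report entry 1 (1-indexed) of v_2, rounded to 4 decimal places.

-0.0645

Cv0 = (2.00000, -5.00000, 2.00000); divide by -5.00000 → v1 = (-0.40000, 1.00000, -0.40000)
Cv1 = (0.40000, -3.00000, -6.20000); divide by -6.20000 → v2 = (-0.06452, 0.48387, 1.00000)
Requested entry of v2: -2/31 = -0.0645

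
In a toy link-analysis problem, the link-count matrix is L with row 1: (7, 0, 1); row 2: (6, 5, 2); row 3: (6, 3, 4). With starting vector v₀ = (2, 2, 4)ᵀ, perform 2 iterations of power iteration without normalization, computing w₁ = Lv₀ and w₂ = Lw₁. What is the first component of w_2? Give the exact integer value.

w1 = Lv₀ = (7·2 + 0·2 + 1·4; 6·2 + 5·2 + 2·4; 6·2 + 3·2 + 4·4) = (18, 30, 34)
w2 = Lw1 = (7·18 + 0·30 + 1·34; 6·18 + 5·30 + 2·34; 6·18 + 3·30 + 4·34) = (160, 326, 334)
The requested component of w2 is 160.

160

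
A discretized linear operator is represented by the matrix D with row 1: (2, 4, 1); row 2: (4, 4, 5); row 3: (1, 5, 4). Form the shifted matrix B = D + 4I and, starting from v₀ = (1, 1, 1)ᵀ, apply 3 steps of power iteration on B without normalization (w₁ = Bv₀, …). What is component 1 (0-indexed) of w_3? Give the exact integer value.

B = D + 4I has rows (6, 4, 1); (4, 8, 5); (1, 5, 8)
w1 = Bv₀ = (6·1 + 4·1 + 1·1; 4·1 + 8·1 + 5·1; 1·1 + 5·1 + 8·1) = (11, 17, 14)
w2 = Bw1 = (6·11 + 4·17 + 1·14; 4·11 + 8·17 + 5·14; 1·11 + 5·17 + 8·14) = (148, 250, 208)
w3 = Bw2 = (2096, 3632, 3062)
Requested component of w3: 3632

3632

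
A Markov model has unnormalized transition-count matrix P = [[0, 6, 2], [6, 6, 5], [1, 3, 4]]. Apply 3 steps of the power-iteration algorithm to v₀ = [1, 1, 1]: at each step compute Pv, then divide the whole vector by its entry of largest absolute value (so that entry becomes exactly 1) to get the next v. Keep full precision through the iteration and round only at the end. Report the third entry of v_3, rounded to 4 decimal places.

Pv0 = (8.00000, 17.00000, 8.00000); divide by 17.00000 → v1 = (0.47059, 1.00000, 0.47059)
Pv1 = (6.94118, 11.17647, 5.35294); divide by 11.17647 → v2 = (0.62105, 1.00000, 0.47895)
Pv2 = (6.95789, 12.12105, 5.53684); divide by 12.12105 → v3 = (0.57403, 1.00000, 0.45680)
Requested entry of v3: 1052/2303 = 0.4568

0.4568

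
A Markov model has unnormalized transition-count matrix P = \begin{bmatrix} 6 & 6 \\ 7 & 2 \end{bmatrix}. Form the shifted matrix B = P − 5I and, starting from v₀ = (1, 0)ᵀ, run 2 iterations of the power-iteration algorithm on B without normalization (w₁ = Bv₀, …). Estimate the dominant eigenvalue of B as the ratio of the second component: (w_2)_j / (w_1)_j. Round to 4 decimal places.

-2.0000

B = P − 5I has rows (1, 6); (7, -3)
w1 = Bv₀ = (1·1 + 6·0; 7·1 + (-3)·0) = (1, 7)
w2 = Bw1 = (1·1 + 6·7; 7·1 + (-3)·7) = (43, -14)
Ratio: -14/7 = -2.0000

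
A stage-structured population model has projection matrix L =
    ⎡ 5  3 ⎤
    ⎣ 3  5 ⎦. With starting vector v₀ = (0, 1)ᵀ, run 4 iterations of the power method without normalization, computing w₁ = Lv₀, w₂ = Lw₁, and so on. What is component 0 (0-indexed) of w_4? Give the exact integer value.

w1 = Lv₀ = (5·0 + 3·1; 3·0 + 5·1) = (3, 5)
w2 = Lw1 = (5·3 + 3·5; 3·3 + 5·5) = (30, 34)
w3 = Lw2 = (252, 260)
w4 = Lw3 = (2040, 2056)
The requested component of w4 is 2040.

2040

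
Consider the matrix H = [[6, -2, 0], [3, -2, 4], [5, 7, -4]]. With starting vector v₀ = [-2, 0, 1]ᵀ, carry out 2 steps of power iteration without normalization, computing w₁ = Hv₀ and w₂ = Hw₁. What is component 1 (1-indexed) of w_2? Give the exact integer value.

w1 = Hv₀ = (-12, -2, -14)
w2 = Hw1 = (-68, -88, -18)
The requested component of w2 is -68.

-68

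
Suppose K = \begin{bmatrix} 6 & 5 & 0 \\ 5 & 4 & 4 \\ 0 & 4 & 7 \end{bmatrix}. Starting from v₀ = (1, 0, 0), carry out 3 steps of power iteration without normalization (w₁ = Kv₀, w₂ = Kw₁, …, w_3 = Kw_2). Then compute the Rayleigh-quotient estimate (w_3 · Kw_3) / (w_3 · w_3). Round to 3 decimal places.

w1 = Kv₀ = (6·1 + 5·0 + 0·0; 5·1 + 4·0 + 4·0; 0·1 + 4·0 + 7·0) = (6, 5, 0)
w2 = Kw1 = (6·6 + 5·5 + 0·0; 5·6 + 4·5 + 4·0; 0·6 + 4·5 + 7·0) = (61, 50, 20)
w3 = Kw2 = (616, 585, 340)
Kw3 = (6621, 6780, 4720)
w3·Kw3 = 616·6621 + 585·6780 + 340·4720 = 9649636; w3·w3 = 616·616 + 585·585 + 340·340 = 837281
λ ≈ 9649636/837281 = 11.525

11.525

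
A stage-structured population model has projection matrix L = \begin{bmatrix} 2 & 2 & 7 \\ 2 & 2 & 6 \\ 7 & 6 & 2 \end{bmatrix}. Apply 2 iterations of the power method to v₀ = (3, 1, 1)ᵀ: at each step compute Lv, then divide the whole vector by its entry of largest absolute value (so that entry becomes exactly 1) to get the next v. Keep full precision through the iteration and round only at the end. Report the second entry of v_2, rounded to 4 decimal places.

0.8889

Lv0 = (15.00000, 14.00000, 29.00000); divide by 29.00000 → v1 = (0.51724, 0.48276, 1.00000)
Lv1 = (9.00000, 8.00000, 8.51724); divide by 9.00000 → v2 = (1.00000, 0.88889, 0.94636)
Requested entry of v2: 232/261 = 0.8889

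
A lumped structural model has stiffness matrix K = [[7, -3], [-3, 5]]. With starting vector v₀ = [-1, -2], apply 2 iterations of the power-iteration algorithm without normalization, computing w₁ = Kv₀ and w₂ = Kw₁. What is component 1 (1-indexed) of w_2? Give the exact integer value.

14

w1 = Kv₀ = (7·(-1) + (-3)·(-2); (-3)·(-1) + 5·(-2)) = (-1, -7)
w2 = Kw1 = (7·(-1) + (-3)·(-7); (-3)·(-1) + 5·(-7)) = (14, -32)
The requested component of w2 is 14.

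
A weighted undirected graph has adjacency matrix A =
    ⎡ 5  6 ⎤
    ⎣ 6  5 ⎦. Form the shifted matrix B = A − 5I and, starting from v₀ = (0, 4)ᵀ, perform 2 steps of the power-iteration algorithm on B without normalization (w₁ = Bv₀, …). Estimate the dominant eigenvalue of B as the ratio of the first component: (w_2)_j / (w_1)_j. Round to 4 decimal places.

0.0000

B = A − 5I has rows (0, 6); (6, 0)
w1 = Bv₀ = (0·0 + 6·4; 6·0 + 0·4) = (24, 0)
w2 = Bw1 = (0·24 + 6·0; 6·24 + 0·0) = (0, 144)
Ratio: 0/24 = 0.0000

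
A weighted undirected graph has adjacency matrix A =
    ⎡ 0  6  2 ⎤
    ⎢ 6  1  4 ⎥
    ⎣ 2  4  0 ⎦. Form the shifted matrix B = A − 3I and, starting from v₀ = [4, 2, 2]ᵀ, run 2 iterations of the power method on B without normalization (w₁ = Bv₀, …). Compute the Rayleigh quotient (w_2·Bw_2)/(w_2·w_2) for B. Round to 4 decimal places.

B = A − 3I has rows (-3, 6, 2); (6, -2, 4); (2, 4, -3)
w1 = Bv₀ = ((-3)·4 + 6·2 + 2·2; 6·4 + (-2)·2 + 4·2; 2·4 + 4·2 + (-3)·2) = (4, 28, 10)
w2 = Bw1 = ((-3)·4 + 6·28 + 2·10; 6·4 + (-2)·28 + 4·10; 2·4 + 4·28 + (-3)·10) = (176, 8, 90)
Bw2 = (-300, 1400, 114)
w2·Bw2 = -31340; w2·w2 = 39140; μ ≈ -31340/39140 = -0.8007

-0.8007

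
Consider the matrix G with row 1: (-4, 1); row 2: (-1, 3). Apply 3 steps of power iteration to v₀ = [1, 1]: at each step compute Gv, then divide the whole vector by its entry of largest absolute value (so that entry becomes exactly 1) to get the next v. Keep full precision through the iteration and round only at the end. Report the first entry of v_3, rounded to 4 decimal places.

1.0000

Gv0 = (-3.00000, 2.00000); divide by -3.00000 → v1 = (1.00000, -0.66667)
Gv1 = (-4.66667, -3.00000); divide by -4.66667 → v2 = (1.00000, 0.64286)
Gv2 = (-3.35714, 0.92857); divide by -3.35714 → v3 = (1.00000, -0.27660)
Requested entry of v3: -47/-47 = 1.0000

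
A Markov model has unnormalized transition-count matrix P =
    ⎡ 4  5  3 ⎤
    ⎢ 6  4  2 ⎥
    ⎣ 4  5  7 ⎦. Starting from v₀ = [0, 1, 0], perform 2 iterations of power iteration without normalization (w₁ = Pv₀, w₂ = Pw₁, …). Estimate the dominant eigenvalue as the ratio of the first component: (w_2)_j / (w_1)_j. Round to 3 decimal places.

λ ≈ 11.000

w1 = Pv₀ = (4·0 + 5·1 + 3·0; 6·0 + 4·1 + 2·0; 4·0 + 5·1 + 7·0) = (5, 4, 5)
w2 = Pw1 = (4·5 + 5·4 + 3·5; 6·5 + 4·4 + 2·5; 4·5 + 5·4 + 7·5) = (55, 56, 75)
Ratio at component: 55 / 5 = 11.000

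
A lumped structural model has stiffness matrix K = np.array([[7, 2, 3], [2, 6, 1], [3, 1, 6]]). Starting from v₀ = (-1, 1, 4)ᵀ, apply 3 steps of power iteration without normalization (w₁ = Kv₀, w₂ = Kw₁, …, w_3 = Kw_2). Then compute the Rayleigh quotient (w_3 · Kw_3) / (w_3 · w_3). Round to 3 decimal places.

w1 = Kv₀ = (7, 8, 22)
w2 = Kw1 = (131, 84, 161)
w3 = Kw2 = (1568, 927, 1443)
Kw3 = (17159, 10141, 14289)
w3·Kw3 = 1568·17159 + 927·10141 + 1443·14289 = 56925046; w3·w3 = 1568·1568 + 927·927 + 1443·1443 = 5400202
λ ≈ 56925046/5400202 = 10.541

λ ≈ 10.541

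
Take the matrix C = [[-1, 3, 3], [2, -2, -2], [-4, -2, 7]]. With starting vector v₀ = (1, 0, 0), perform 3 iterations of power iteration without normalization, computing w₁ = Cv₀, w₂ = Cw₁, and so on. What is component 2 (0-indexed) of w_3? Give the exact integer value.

-180

w1 = Cv₀ = (-1, 2, -4)
w2 = Cw1 = (-5, 2, -28)
w3 = Cw2 = (-73, 42, -180)
The requested component of w3 is -180.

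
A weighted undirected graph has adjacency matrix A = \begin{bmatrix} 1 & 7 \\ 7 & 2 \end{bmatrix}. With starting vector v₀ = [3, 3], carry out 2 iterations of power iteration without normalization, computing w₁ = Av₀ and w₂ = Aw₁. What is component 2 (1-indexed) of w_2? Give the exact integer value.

w1 = Av₀ = (24, 27)
w2 = Aw1 = (213, 222)
The requested component of w2 is 222.

222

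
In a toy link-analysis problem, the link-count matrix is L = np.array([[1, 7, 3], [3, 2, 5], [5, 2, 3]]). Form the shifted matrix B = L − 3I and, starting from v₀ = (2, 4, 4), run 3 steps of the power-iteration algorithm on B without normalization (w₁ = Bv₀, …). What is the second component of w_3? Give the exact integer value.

B = L − 3I has rows (-2, 7, 3); (3, -1, 5); (5, 2, 0)
w1 = Bv₀ = ((-2)·2 + 7·4 + 3·4; 3·2 + (-1)·4 + 5·4; 5·2 + 2·4 + 0·4) = (36, 22, 18)
w2 = Bw1 = ((-2)·36 + 7·22 + 3·18; 3·36 + (-1)·22 + 5·18; 5·36 + 2·22 + 0·18) = (136, 176, 224)
w3 = Bw2 = (1632, 1352, 1032)
Requested component of w3: 1352

1352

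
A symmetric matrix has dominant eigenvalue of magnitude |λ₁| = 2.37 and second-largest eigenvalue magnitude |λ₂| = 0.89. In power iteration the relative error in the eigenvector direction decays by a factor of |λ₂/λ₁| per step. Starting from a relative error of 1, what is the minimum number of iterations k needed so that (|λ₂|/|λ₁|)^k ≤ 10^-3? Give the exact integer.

|λ₂/λ₁| = 0.89/2.37 = 0.37553
Need k ≥ ln(10^-3) / ln(0.37553) = -6.9078 / -0.9794 ≈ 7.053
Smallest integer k satisfying the bound: 8

8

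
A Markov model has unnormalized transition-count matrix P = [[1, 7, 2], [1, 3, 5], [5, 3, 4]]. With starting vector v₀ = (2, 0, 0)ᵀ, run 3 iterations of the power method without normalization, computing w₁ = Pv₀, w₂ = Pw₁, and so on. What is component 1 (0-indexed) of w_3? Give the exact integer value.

w1 = Pv₀ = (2, 2, 10)
w2 = Pw1 = (36, 58, 56)
w3 = Pw2 = (554, 490, 578)
The requested component of w3 is 490.

490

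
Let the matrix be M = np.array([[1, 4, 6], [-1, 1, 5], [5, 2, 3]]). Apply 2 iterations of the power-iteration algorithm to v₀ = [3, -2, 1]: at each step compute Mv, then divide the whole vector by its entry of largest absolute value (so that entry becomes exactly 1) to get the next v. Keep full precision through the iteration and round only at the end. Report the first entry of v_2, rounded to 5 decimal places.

1.00000

Mv0 = (1.000000, 0.000000, 14.000000); divide by 14.000000 → v1 = (0.071429, 0.000000, 1.000000)
Mv1 = (6.071429, 4.928571, 3.357143); divide by 6.071429 → v2 = (1.000000, 0.811765, 0.552941)
Requested entry of v2: 85/85 = 1.00000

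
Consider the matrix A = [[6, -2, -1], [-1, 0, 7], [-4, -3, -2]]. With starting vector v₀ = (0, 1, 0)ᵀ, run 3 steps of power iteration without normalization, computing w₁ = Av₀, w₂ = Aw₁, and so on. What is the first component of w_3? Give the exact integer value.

-30

w1 = Av₀ = (6·0 + (-2)·1 + (-1)·0; (-1)·0 + 0·1 + 7·0; (-4)·0 + (-3)·1 + (-2)·0) = (-2, 0, -3)
w2 = Aw1 = (6·(-2) + (-2)·0 + (-1)·(-3); (-1)·(-2) + 0·0 + 7·(-3); (-4)·(-2) + (-3)·0 + (-2)·(-3)) = (-9, -19, 14)
w3 = Aw2 = (-30, 107, 65)
The requested component of w3 is -30.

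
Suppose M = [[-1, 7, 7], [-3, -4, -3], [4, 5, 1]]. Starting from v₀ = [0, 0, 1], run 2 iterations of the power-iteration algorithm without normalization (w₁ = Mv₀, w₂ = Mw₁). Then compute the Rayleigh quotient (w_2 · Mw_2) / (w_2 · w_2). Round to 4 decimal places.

λ ≈ -4.3316

w1 = Mv₀ = (7, -3, 1)
w2 = Mw1 = (-21, -12, 14)
Mw2 = (35, 69, -130)
w2·Mw2 = (-21)·35 + (-12)·69 + 14·(-130) = -3383; w2·w2 = (-21)·(-21) + (-12)·(-12) + 14·14 = 781
λ ≈ -3383/781 = -4.3316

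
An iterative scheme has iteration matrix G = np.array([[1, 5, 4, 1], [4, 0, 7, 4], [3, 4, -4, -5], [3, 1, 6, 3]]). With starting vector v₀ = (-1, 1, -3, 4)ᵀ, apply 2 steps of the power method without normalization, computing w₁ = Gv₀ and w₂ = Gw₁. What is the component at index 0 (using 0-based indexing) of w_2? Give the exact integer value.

-85

w1 = Gv₀ = (1·(-1) + 5·1 + 4·(-3) + 1·4; 4·(-1) + 0·1 + 7·(-3) + 4·4; 3·(-1) + 4·1 + (-4)·(-3) + (-5)·4; 3·(-1) + 1·1 + 6·(-3) + 3·4) = (-4, -9, -7, -8)
w2 = Gw1 = (1·(-4) + 5·(-9) + 4·(-7) + 1·(-8); 4·(-4) + 0·(-9) + 7·(-7) + 4·(-8); 3·(-4) + 4·(-9) + (-4)·(-7) + (-5)·(-8); 3·(-4) + 1·(-9) + 6·(-7) + 3·(-8)) = (-85, -97, 20, -87)
The requested component of w2 is -85.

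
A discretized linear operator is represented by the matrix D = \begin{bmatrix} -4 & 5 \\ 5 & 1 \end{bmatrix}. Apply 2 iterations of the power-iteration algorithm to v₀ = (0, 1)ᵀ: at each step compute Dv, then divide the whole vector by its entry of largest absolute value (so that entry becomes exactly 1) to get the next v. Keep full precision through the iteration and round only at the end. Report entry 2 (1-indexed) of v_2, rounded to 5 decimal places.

1.00000

Dv0 = (5.000000, 1.000000); divide by 5.000000 → v1 = (1.000000, 0.200000)
Dv1 = (-3.000000, 5.200000); divide by 5.200000 → v2 = (-0.576923, 1.000000)
Requested entry of v2: 26/26 = 1.00000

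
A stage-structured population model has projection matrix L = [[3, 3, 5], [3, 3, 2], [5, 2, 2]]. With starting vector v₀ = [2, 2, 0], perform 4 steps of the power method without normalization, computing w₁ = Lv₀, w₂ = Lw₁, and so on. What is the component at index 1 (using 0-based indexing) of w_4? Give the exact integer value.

w1 = Lv₀ = (3·2 + 3·2 + 5·0; 3·2 + 3·2 + 2·0; 5·2 + 2·2 + 2·0) = (12, 12, 14)
w2 = Lw1 = (3·12 + 3·12 + 5·14; 3·12 + 3·12 + 2·14; 5·12 + 2·12 + 2·14) = (142, 100, 112)
w3 = Lw2 = (1286, 950, 1134)
w4 = Lw3 = (12378, 8976, 10598)
The requested component of w4 is 8976.

8976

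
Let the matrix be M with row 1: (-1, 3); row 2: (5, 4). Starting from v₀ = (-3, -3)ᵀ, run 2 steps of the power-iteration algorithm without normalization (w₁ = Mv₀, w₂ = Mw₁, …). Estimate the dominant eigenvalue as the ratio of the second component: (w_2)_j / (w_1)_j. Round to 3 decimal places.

λ ≈ 5.111

w1 = Mv₀ = ((-1)·(-3) + 3·(-3); 5·(-3) + 4·(-3)) = (-6, -27)
w2 = Mw1 = ((-1)·(-6) + 3·(-27); 5·(-6) + 4·(-27)) = (-75, -138)
Ratio at component: -138 / -27 = 5.111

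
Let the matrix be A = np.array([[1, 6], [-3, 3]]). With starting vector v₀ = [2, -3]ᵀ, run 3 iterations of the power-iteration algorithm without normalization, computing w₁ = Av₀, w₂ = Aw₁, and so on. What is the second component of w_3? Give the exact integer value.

327

w1 = Av₀ = (1·2 + 6·(-3); (-3)·2 + 3·(-3)) = (-16, -15)
w2 = Aw1 = (1·(-16) + 6·(-15); (-3)·(-16) + 3·(-15)) = (-106, 3)
w3 = Aw2 = (-88, 327)
The requested component of w3 is 327.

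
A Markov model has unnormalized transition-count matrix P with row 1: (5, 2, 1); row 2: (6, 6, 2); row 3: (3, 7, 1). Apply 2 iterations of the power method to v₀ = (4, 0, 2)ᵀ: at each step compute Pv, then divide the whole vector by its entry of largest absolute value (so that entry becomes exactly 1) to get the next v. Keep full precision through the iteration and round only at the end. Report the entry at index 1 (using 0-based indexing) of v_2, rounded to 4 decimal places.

1.0000

Pv0 = (22.00000, 28.00000, 14.00000); divide by 28.00000 → v1 = (0.78571, 1.00000, 0.50000)
Pv1 = (6.42857, 11.71429, 9.85714); divide by 11.71429 → v2 = (0.54878, 1.00000, 0.84146)
Requested entry of v2: 328/328 = 1.0000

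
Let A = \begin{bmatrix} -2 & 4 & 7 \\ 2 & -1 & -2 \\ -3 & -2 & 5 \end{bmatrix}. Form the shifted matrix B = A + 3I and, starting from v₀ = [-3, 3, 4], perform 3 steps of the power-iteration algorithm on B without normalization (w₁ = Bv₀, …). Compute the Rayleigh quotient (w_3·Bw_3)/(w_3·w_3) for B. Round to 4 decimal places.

B = A + 3I has rows (1, 4, 7); (2, 2, -2); (-3, -2, 8)
w1 = Bv₀ = (37, -8, 35)
w2 = Bw1 = (250, -12, 185)
w3 = Bw2 = (1497, 106, 754)
Bw3 = (7199, 1698, 1329)
w3·Bw3 = 11958957; w3·w3 = 2820761; μ ≈ 11958957/2820761 = 4.2396

4.2396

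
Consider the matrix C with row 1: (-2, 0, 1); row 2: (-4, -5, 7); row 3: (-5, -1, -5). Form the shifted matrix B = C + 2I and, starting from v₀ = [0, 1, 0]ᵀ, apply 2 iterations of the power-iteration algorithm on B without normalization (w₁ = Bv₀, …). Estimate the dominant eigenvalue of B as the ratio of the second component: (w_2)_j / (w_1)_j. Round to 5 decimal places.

B = C + 2I has rows (0, 0, 1); (-4, -3, 7); (-5, -1, -3)
w1 = Bv₀ = (0, -3, -1)
w2 = Bw1 = (-1, 2, 6)
Ratio: 2/-3 = -0.66667

-0.66667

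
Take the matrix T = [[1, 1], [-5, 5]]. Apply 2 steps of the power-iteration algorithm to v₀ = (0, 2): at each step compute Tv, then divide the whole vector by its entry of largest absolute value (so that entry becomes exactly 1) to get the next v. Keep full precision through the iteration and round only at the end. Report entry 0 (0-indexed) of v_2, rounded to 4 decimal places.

Tv0 = (2.00000, 10.00000); divide by 10.00000 → v1 = (0.20000, 1.00000)
Tv1 = (1.20000, 4.00000); divide by 4.00000 → v2 = (0.30000, 1.00000)
Requested entry of v2: 12/40 = 0.3000

0.3000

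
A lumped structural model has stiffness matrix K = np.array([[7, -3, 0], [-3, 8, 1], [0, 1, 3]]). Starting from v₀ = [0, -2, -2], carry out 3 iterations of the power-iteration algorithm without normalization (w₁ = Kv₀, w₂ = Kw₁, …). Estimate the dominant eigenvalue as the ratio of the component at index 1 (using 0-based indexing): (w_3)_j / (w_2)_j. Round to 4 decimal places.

w1 = Kv₀ = (7·0 + (-3)·(-2) + 0·(-2); (-3)·0 + 8·(-2) + 1·(-2); 0·0 + 1·(-2) + 3·(-2)) = (6, -18, -8)
w2 = Kw1 = (7·6 + (-3)·(-18) + 0·(-8); (-3)·6 + 8·(-18) + 1·(-8); 0·6 + 1·(-18) + 3·(-8)) = (96, -170, -42)
w3 = Kw2 = (1182, -1690, -296)
Ratio at component: -1690 / -170 = 9.9412

9.9412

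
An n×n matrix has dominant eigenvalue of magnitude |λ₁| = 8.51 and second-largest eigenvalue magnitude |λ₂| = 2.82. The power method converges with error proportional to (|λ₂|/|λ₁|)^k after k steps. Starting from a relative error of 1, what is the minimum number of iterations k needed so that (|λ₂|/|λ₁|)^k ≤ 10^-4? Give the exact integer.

9

|λ₂/λ₁| = 2.82/8.51 = 0.33137
Need k ≥ ln(10^-4) / ln(0.33137) = -9.2103 / -1.1045 ≈ 8.339
Smallest integer k satisfying the bound: 9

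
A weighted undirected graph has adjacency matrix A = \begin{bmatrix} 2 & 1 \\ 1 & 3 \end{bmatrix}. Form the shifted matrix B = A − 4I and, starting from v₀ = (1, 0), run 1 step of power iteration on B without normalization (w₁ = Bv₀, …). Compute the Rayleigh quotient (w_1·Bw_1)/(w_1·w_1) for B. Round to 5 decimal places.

B = A − 4I has rows (-2, 1); (1, -1)
w1 = Bv₀ = (-2, 1)
Bw1 = (5, -3)
w1·Bw1 = -13; w1·w1 = 5; μ ≈ -13/5 = -2.60000

-2.60000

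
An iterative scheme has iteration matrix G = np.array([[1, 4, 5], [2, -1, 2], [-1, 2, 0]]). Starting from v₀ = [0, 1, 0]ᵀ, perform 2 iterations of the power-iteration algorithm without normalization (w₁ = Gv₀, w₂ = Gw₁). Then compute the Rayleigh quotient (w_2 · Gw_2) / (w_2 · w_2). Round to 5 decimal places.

0.52131

w1 = Gv₀ = (1·0 + 4·1 + 5·0; 2·0 + (-1)·1 + 2·0; (-1)·0 + 2·1 + 0·0) = (4, -1, 2)
w2 = Gw1 = (1·4 + 4·(-1) + 5·2; 2·4 + (-1)·(-1) + 2·2; (-1)·4 + 2·(-1) + 0·2) = (10, 13, -6)
Gw2 = (32, -5, 16)
w2·Gw2 = 10·32 + 13·(-5) + (-6)·16 = 159; w2·w2 = 10·10 + 13·13 + (-6)·(-6) = 305
λ ≈ 159/305 = 0.52131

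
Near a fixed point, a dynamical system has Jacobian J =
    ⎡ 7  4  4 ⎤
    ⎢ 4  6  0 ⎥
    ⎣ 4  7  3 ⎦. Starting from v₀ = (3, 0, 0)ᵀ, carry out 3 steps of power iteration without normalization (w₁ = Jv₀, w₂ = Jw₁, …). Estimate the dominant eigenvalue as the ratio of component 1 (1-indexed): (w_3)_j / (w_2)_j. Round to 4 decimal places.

λ ≈ 12.9259

w1 = Jv₀ = (7·3 + 4·0 + 4·0; 4·3 + 6·0 + 0·0; 4·3 + 7·0 + 3·0) = (21, 12, 12)
w2 = Jw1 = (7·21 + 4·12 + 4·12; 4·21 + 6·12 + 0·12; 4·21 + 7·12 + 3·12) = (243, 156, 204)
w3 = Jw2 = (3141, 1908, 2676)
Ratio at component: 3141 / 243 = 12.9259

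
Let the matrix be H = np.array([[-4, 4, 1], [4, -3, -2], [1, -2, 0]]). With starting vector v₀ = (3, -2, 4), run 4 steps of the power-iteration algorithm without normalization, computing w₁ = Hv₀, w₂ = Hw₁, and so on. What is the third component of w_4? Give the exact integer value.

w1 = Hv₀ = (-16, 10, 7)
w2 = Hw1 = (111, -108, -36)
w3 = Hw2 = (-912, 840, 327)
w4 = Hw3 = (7335, -6822, -2592)
The requested component of w4 is -2592.

-2592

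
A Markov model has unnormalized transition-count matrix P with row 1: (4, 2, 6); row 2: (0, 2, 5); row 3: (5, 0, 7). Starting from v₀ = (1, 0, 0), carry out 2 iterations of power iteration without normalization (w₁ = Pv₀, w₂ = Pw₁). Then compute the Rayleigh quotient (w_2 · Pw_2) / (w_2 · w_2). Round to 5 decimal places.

λ ≈ 11.77489

w1 = Pv₀ = (4·1 + 2·0 + 6·0; 0·1 + 2·0 + 5·0; 5·1 + 0·0 + 7·0) = (4, 0, 5)
w2 = Pw1 = (4·4 + 2·0 + 6·5; 0·4 + 2·0 + 5·5; 5·4 + 0·0 + 7·5) = (46, 25, 55)
Pw2 = (564, 325, 615)
w2·Pw2 = 46·564 + 25·325 + 55·615 = 67894; w2·w2 = 46·46 + 25·25 + 55·55 = 5766
λ ≈ 67894/5766 = 11.77489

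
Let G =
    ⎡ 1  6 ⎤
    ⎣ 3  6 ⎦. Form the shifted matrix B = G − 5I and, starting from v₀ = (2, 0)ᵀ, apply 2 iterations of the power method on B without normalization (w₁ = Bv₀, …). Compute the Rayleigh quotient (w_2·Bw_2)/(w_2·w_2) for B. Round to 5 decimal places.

μ ≈ -5.89895

B = G − 5I has rows (-4, 6); (3, 1)
w1 = Bv₀ = (-8, 6)
w2 = Bw1 = (68, -18)
Bw2 = (-380, 186)
w2·Bw2 = -29188; w2·w2 = 4948; μ ≈ -29188/4948 = -5.89895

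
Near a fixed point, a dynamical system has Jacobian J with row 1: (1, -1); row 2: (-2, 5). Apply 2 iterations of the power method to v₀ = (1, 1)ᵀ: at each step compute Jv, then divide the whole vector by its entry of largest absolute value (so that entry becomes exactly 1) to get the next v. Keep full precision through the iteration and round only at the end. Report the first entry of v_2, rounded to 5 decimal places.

Jv0 = (0.000000, 3.000000); divide by 3.000000 → v1 = (0.000000, 1.000000)
Jv1 = (-1.000000, 5.000000); divide by 5.000000 → v2 = (-0.200000, 1.000000)
Requested entry of v2: -3/15 = -0.20000

-0.20000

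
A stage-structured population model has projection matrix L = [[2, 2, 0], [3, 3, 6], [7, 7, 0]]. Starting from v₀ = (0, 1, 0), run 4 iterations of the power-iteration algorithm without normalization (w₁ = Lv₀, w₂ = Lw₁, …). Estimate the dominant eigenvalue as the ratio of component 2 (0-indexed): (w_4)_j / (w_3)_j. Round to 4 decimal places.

8.1343

w1 = Lv₀ = (2·0 + 2·1 + 0·0; 3·0 + 3·1 + 6·0; 7·0 + 7·1 + 0·0) = (2, 3, 7)
w2 = Lw1 = (2·2 + 2·3 + 0·7; 3·2 + 3·3 + 6·7; 7·2 + 7·3 + 0·7) = (10, 57, 35)
w3 = Lw2 = (134, 411, 469)
w4 = Lw3 = (1090, 4449, 3815)
Ratio at component: 3815 / 469 = 8.1343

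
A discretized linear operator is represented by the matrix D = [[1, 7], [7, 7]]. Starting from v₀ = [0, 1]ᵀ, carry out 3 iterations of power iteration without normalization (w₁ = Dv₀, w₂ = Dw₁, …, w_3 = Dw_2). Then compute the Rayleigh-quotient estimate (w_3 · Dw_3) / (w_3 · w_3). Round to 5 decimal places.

11.60975

w1 = Dv₀ = (1·0 + 7·1; 7·0 + 7·1) = (7, 7)
w2 = Dw1 = (1·7 + 7·7; 7·7 + 7·7) = (56, 98)
w3 = Dw2 = (742, 1078)
Dw3 = (8288, 12740)
w3·Dw3 = 742·8288 + 1078·12740 = 19883416; w3·w3 = 742·742 + 1078·1078 = 1712648
λ ≈ 19883416/1712648 = 11.60975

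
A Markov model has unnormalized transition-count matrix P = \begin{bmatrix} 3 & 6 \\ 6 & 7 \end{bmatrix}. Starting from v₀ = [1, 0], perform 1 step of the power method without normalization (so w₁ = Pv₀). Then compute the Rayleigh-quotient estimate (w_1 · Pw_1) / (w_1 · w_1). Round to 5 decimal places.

λ ≈ 11.00000

w1 = Pv₀ = (3·1 + 6·0; 6·1 + 7·0) = (3, 6)
Pw1 = (45, 60)
w1·Pw1 = 3·45 + 6·60 = 495; w1·w1 = 3·3 + 6·6 = 45
λ ≈ 495/45 = 11.00000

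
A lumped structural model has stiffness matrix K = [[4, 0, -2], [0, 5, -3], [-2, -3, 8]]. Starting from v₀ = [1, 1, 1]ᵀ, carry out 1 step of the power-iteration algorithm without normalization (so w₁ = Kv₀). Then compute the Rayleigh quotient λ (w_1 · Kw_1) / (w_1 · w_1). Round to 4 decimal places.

w1 = Kv₀ = (2, 2, 3)
Kw1 = (2, 1, 14)
w1·Kw1 = 2·2 + 2·1 + 3·14 = 48; w1·w1 = 2·2 + 2·2 + 3·3 = 17
λ ≈ 48/17 = 2.8235

λ ≈ 2.8235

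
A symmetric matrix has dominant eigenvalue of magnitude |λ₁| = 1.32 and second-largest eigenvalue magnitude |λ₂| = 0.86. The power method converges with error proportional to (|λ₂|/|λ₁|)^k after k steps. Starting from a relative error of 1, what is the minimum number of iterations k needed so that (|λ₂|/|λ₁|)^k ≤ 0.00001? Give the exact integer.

27

|λ₂/λ₁| = 0.86/1.32 = 0.65152
Need k ≥ ln(0.00001) / ln(0.65152) = -11.5129 / -0.4285 ≈ 26.871
Smallest integer k satisfying the bound: 27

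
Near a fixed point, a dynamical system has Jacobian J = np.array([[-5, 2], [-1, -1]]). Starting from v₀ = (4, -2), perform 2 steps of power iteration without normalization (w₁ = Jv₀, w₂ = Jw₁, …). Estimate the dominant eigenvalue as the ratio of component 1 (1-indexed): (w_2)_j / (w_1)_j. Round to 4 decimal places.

λ ≈ -4.8333

w1 = Jv₀ = (-24, -2)
w2 = Jw1 = (116, 26)
Ratio at component: 116 / -24 = -4.8333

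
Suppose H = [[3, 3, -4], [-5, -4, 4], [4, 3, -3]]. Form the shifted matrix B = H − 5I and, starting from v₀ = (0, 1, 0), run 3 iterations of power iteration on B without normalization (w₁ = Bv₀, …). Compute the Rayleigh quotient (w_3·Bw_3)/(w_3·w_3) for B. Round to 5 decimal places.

B = H − 5I has rows (-2, 3, -4); (-5, -9, 4); (4, 3, -8)
w1 = Bv₀ = ((-2)·0 + 3·1 + (-4)·0; (-5)·0 + (-9)·1 + 4·0; 4·0 + 3·1 + (-8)·0) = (3, -9, 3)
w2 = Bw1 = ((-2)·3 + 3·(-9) + (-4)·3; (-5)·3 + (-9)·(-9) + 4·3; 4·3 + 3·(-9) + (-8)·3) = (-45, 78, -39)
w3 = Bw2 = (480, -633, 366)
Bw3 = (-4323, 4761, -2907)
w3·Bw3 = -6152715; w3·w3 = 765045; μ ≈ -6152715/765045 = -8.04229

μ ≈ -8.04229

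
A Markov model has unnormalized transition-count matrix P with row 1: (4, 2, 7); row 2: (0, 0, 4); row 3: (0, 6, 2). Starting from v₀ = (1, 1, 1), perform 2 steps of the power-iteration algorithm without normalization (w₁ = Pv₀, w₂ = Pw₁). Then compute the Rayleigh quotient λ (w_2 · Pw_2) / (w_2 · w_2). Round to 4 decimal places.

6.8239

w1 = Pv₀ = (4·1 + 2·1 + 7·1; 0·1 + 0·1 + 4·1; 0·1 + 6·1 + 2·1) = (13, 4, 8)
w2 = Pw1 = (4·13 + 2·4 + 7·8; 0·13 + 0·4 + 4·8; 0·13 + 6·4 + 2·8) = (116, 32, 40)
Pw2 = (808, 160, 272)
w2·Pw2 = 116·808 + 32·160 + 40·272 = 109728; w2·w2 = 116·116 + 32·32 + 40·40 = 16080
λ ≈ 109728/16080 = 6.8239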